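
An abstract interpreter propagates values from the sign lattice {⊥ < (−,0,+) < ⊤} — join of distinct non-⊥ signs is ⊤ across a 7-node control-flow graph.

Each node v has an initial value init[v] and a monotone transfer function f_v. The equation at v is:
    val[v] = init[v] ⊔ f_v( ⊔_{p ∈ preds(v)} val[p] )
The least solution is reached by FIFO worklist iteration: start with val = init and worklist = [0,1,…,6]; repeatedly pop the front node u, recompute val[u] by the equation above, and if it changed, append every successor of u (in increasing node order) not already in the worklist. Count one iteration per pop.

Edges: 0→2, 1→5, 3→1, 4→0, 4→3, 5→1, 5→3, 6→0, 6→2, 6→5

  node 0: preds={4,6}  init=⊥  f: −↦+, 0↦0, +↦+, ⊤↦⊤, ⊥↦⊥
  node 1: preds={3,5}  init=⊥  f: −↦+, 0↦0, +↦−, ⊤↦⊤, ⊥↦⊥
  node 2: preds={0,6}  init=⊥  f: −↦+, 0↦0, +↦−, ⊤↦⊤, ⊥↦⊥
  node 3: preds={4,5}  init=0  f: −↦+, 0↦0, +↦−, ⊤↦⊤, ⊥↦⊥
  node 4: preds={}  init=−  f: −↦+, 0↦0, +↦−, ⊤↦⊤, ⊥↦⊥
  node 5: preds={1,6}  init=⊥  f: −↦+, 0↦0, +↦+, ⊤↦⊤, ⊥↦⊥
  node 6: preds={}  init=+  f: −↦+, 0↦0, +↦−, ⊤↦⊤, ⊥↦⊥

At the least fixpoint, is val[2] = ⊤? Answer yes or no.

yes

Worklist (10 pops):
  #1 pop 0: in=⊤ → ⊤ (was ⊥); enqueue []
  #2 pop 1: in=0 → 0 (was ⊥); enqueue []
  #3 pop 2: in=⊤ → ⊤ (was ⊥); enqueue []
  #4 pop 3: in=− → ⊤ (was 0); enqueue [1]
  #5 pop 4: in=⊥ → − (no change)
  #6 pop 5: in=⊤ → ⊤ (was ⊥); enqueue [3]
  #7 pop 6: in=⊥ → + (no change)
  #8 pop 1: in=⊤ → ⊤ (was 0); enqueue [5]
  #9 pop 3: in=⊤ → ⊤ (no change)
  #10 pop 5: in=⊤ → ⊤ (no change)

Fixpoint:
  val[0] = ⊤
  val[1] = ⊤
  val[2] = ⊤
  val[3] = ⊤
  val[4] = −
  val[5] = ⊤
  val[6] = +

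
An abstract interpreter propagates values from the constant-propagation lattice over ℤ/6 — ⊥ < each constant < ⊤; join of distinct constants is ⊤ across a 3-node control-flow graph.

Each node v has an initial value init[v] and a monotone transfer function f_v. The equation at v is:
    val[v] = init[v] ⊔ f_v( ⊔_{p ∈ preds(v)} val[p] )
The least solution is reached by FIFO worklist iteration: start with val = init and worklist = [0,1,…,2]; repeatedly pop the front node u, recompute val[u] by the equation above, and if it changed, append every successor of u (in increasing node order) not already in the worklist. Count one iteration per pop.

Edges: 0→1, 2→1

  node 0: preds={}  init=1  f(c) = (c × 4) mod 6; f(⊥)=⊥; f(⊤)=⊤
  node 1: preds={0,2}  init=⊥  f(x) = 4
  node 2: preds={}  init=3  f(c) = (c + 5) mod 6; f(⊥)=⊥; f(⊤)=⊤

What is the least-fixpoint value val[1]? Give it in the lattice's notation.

Worklist (3 pops):
  #1 pop 0: in=⊥ → 1 (no change)
  #2 pop 1: in=⊤ → 4 (was ⊥); enqueue []
  #3 pop 2: in=⊥ → 3 (no change)

Fixpoint:
  val[0] = 1
  val[1] = 4
  val[2] = 3

4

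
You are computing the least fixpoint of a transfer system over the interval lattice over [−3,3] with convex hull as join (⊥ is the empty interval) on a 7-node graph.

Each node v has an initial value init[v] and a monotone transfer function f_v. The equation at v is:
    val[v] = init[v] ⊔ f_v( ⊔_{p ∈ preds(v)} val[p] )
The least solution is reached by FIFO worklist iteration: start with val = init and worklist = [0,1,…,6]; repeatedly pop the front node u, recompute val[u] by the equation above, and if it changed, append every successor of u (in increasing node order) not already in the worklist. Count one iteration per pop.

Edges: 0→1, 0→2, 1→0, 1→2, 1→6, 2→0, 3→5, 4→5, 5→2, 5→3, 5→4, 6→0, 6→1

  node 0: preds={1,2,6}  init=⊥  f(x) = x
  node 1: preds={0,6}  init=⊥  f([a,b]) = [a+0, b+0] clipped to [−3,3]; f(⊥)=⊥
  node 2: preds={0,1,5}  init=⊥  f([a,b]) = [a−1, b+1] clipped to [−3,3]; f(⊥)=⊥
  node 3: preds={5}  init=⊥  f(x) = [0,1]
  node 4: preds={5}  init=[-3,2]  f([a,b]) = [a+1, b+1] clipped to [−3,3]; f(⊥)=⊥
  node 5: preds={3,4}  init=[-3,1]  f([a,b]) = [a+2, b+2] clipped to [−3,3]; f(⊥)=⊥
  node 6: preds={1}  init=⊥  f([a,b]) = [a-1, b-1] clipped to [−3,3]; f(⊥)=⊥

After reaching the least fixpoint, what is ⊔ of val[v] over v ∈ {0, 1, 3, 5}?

Iteration log — 22 steps:
  step 1. node 0  ⊔preds=⊥  new=⊥  stable
  step 2. node 1  ⊔preds=⊥  new=⊥  stable
  step 3. node 2  ⊔preds=[-3,1]  new=[-3,2]  old=⊥  +wl: 0
  step 4. node 3  ⊔preds=[-3,1]  new=[0,1]  old=⊥  +wl: 
  step 5. node 4  ⊔preds=[-3,1]  new=[-3,2]  stable
  step 6. node 5  ⊔preds=[-3,2]  new=[-3,3]  old=[-3,1]  +wl: 2,3,4
  step 7. node 6  ⊔preds=⊥  new=⊥  stable
  step 8. node 0  ⊔preds=[-3,2]  new=[-3,2]  old=⊥  +wl: 1
  step 9. node 2  ⊔preds=[-3,3]  new=[-3,3]  old=[-3,2]  +wl: 0
  step 10. node 3  ⊔preds=[-3,3]  new=[0,1]  stable
  step 11. node 4  ⊔preds=[-3,3]  new=[-3,3]  old=[-3,2]  +wl: 5
  step 12. node 1  ⊔preds=[-3,2]  new=[-3,2]  old=⊥  +wl: 2,6
  step 13. node 0  ⊔preds=[-3,3]  new=[-3,3]  old=[-3,2]  +wl: 1
  step 14. node 5  ⊔preds=[-3,3]  new=[-3,3]  stable
  step 15. node 2  ⊔preds=[-3,3]  new=[-3,3]  stable
  step 16. node 6  ⊔preds=[-3,2]  new=[-3,1]  old=⊥  +wl: 0
  step 17. node 1  ⊔preds=[-3,3]  new=[-3,3]  old=[-3,2]  +wl: 2,6
  step 18. node 0  ⊔preds=[-3,3]  new=[-3,3]  stable
  step 19. node 2  ⊔preds=[-3,3]  new=[-3,3]  stable
  step 20. node 6  ⊔preds=[-3,3]  new=[-3,2]  old=[-3,1]  +wl: 0,1
  step 21. node 0  ⊔preds=[-3,3]  new=[-3,3]  stable
  step 22. node 1  ⊔preds=[-3,3]  new=[-3,3]  stable

Least fixpoint reached:
  node 0: [-3,3]
  node 1: [-3,3]
  node 2: [-3,3]
  node 3: [0,1]
  node 4: [-3,3]
  node 5: [-3,3]
  node 6: [-3,2]

[-3,3]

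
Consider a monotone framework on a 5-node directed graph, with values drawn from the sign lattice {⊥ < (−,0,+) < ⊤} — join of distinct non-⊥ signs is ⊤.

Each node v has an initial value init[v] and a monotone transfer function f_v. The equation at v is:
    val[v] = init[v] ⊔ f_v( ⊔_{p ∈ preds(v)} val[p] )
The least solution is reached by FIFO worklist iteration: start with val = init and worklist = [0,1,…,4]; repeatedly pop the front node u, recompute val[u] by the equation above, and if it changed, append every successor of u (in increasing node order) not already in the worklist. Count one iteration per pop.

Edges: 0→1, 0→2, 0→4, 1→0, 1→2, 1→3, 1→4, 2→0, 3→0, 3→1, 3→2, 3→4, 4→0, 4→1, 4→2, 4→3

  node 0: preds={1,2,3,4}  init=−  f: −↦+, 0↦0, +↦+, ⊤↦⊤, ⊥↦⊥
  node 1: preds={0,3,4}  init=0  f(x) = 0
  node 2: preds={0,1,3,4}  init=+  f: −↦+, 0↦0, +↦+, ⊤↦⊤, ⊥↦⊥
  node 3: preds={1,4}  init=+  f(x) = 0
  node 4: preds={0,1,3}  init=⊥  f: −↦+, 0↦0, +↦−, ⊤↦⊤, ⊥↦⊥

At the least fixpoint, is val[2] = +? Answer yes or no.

Worklist (9 pops):
  #1 pop 0: in=⊤ → ⊤ (was −); enqueue []
  #2 pop 1: in=⊤ → 0 (no change)
  #3 pop 2: in=⊤ → ⊤ (was +); enqueue [0]
  #4 pop 3: in=0 → ⊤ (was +); enqueue [1,2]
  #5 pop 4: in=⊤ → ⊤ (was ⊥); enqueue [3]
  #6 pop 0: in=⊤ → ⊤ (no change)
  #7 pop 1: in=⊤ → 0 (no change)
  #8 pop 2: in=⊤ → ⊤ (no change)
  #9 pop 3: in=⊤ → ⊤ (no change)

Fixpoint:
  val[0] = ⊤
  val[1] = 0
  val[2] = ⊤
  val[3] = ⊤
  val[4] = ⊤

no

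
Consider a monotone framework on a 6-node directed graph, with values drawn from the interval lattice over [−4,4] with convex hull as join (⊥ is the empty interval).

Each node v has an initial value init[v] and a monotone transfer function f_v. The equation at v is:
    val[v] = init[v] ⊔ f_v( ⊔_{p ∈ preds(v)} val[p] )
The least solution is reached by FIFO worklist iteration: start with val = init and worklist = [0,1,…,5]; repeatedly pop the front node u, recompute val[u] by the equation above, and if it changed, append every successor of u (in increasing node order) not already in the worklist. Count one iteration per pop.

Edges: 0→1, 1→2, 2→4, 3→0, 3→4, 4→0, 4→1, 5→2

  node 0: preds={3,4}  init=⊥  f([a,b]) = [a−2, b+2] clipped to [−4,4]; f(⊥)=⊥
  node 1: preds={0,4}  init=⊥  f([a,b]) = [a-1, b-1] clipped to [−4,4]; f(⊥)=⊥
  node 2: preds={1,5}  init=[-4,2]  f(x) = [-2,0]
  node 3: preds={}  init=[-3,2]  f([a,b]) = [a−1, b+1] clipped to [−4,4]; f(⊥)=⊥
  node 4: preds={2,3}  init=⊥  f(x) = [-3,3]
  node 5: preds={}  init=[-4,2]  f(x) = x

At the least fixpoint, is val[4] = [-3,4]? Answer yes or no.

Iteration log — 8 steps:
  step 1. node 0  ⊔preds=[-3,2]  new=[-4,4]  old=⊥  +wl: 
  step 2. node 1  ⊔preds=[-4,4]  new=[-4,3]  old=⊥  +wl: 
  step 3. node 2  ⊔preds=[-4,3]  new=[-4,2]  stable
  step 4. node 3  ⊔preds=⊥  new=[-3,2]  stable
  step 5. node 4  ⊔preds=[-4,2]  new=[-3,3]  old=⊥  +wl: 0,1
  step 6. node 5  ⊔preds=⊥  new=[-4,2]  stable
  step 7. node 0  ⊔preds=[-3,3]  new=[-4,4]  stable
  step 8. node 1  ⊔preds=[-4,4]  new=[-4,3]  stable

Least fixpoint reached:
  node 0: [-4,4]
  node 1: [-4,3]
  node 2: [-4,2]
  node 3: [-3,2]
  node 4: [-3,3]
  node 5: [-4,2]

no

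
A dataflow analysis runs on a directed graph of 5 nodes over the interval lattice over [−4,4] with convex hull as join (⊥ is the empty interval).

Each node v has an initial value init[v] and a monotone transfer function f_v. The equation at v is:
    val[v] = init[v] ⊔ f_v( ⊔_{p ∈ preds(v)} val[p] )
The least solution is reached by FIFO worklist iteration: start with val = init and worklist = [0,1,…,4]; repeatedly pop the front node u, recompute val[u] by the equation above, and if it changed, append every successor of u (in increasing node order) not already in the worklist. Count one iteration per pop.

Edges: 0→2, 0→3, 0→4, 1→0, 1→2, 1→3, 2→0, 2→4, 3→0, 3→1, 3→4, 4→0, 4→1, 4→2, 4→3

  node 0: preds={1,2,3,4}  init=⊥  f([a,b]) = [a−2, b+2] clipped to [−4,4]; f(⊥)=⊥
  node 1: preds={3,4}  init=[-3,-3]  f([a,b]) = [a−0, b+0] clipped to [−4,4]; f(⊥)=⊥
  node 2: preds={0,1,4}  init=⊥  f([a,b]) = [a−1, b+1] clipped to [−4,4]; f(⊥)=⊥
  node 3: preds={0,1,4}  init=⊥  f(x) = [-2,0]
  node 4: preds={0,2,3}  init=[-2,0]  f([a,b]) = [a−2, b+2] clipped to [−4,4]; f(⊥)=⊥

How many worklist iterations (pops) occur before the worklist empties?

11

Worklist (11 pops):
  #1 pop 0: in=[-3,0] → [-4,2] (was ⊥); enqueue []
  #2 pop 1: in=[-2,0] → [-3,0] (was [-3,-3]); enqueue [0]
  #3 pop 2: in=[-4,2] → [-4,3] (was ⊥); enqueue []
  #4 pop 3: in=[-4,2] → [-2,0] (was ⊥); enqueue [1]
  #5 pop 4: in=[-4,3] → [-4,4] (was [-2,0]); enqueue [2,3]
  #6 pop 0: in=[-4,4] → [-4,4] (was [-4,2]); enqueue [4]
  #7 pop 1: in=[-4,4] → [-4,4] (was [-3,0]); enqueue [0]
  #8 pop 2: in=[-4,4] → [-4,4] (was [-4,3]); enqueue []
  #9 pop 3: in=[-4,4] → [-2,0] (no change)
  #10 pop 4: in=[-4,4] → [-4,4] (no change)
  #11 pop 0: in=[-4,4] → [-4,4] (no change)

Fixpoint:
  val[0] = [-4,4]
  val[1] = [-4,4]
  val[2] = [-4,4]
  val[3] = [-2,0]
  val[4] = [-4,4]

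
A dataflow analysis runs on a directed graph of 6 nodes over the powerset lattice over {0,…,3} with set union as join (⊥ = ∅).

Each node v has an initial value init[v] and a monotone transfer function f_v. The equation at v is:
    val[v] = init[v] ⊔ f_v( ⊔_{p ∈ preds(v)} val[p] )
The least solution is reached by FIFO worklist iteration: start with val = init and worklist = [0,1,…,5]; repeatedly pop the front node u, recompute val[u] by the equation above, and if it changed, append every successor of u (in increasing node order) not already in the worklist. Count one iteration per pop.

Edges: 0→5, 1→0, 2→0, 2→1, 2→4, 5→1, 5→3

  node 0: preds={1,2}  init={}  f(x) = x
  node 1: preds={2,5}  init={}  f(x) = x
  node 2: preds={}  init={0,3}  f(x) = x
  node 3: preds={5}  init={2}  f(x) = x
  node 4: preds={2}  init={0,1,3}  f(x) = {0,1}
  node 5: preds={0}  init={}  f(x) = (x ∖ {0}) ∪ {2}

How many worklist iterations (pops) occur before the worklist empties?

11

Worklist (11 pops):
  #1 pop 0: in={0,3} → {0,3} (was {}); enqueue []
  #2 pop 1: in={0,3} → {0,3} (was {}); enqueue [0]
  #3 pop 2: in={} → {0,3} (no change)
  #4 pop 3: in={} → {2} (no change)
  #5 pop 4: in={0,3} → {0,1,3} (no change)
  #6 pop 5: in={0,3} → {2,3} (was {}); enqueue [1,3]
  #7 pop 0: in={0,3} → {0,3} (no change)
  #8 pop 1: in={0,2,3} → {0,2,3} (was {0,3}); enqueue [0]
  #9 pop 3: in={2,3} → {2,3} (was {2}); enqueue []
  #10 pop 0: in={0,2,3} → {0,2,3} (was {0,3}); enqueue [5]
  #11 pop 5: in={0,2,3} → {2,3} (no change)

Fixpoint:
  val[0] = {0,2,3}
  val[1] = {0,2,3}
  val[2] = {0,3}
  val[3] = {2,3}
  val[4] = {0,1,3}
  val[5] = {2,3}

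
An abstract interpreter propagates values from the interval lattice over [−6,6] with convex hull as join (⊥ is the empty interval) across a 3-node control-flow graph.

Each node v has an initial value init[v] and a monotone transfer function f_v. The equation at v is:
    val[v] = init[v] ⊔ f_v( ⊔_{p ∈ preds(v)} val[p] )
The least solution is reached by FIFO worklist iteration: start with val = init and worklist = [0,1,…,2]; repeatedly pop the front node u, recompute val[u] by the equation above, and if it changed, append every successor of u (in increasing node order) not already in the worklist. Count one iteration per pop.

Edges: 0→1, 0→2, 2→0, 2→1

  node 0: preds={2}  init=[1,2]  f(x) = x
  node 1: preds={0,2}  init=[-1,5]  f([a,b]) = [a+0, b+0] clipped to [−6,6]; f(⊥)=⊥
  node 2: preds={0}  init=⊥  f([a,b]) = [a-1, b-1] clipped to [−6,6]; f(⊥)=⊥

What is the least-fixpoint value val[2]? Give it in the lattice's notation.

[-6,1]

Iteration log — 24 steps:
  step 1. node 0  ⊔preds=⊥  new=[1,2]  stable
  step 2. node 1  ⊔preds=[1,2]  new=[-1,5]  stable
  step 3. node 2  ⊔preds=[1,2]  new=[0,1]  old=⊥  +wl: 0,1
  step 4. node 0  ⊔preds=[0,1]  new=[0,2]  old=[1,2]  +wl: 2
  step 5. node 1  ⊔preds=[0,2]  new=[-1,5]  stable
  step 6. node 2  ⊔preds=[0,2]  new=[-1,1]  old=[0,1]  +wl: 0,1
  step 7. node 0  ⊔preds=[-1,1]  new=[-1,2]  old=[0,2]  +wl: 2
  step 8. node 1  ⊔preds=[-1,2]  new=[-1,5]  stable
  step 9. node 2  ⊔preds=[-1,2]  new=[-2,1]  old=[-1,1]  +wl: 0,1
  step 10. node 0  ⊔preds=[-2,1]  new=[-2,2]  old=[-1,2]  +wl: 2
  step 11. node 1  ⊔preds=[-2,2]  new=[-2,5]  old=[-1,5]  +wl: 
  step 12. node 2  ⊔preds=[-2,2]  new=[-3,1]  old=[-2,1]  +wl: 0,1
  step 13. node 0  ⊔preds=[-3,1]  new=[-3,2]  old=[-2,2]  +wl: 2
  step 14. node 1  ⊔preds=[-3,2]  new=[-3,5]  old=[-2,5]  +wl: 
  step 15. node 2  ⊔preds=[-3,2]  new=[-4,1]  old=[-3,1]  +wl: 0,1
  step 16. node 0  ⊔preds=[-4,1]  new=[-4,2]  old=[-3,2]  +wl: 2
  step 17. node 1  ⊔preds=[-4,2]  new=[-4,5]  old=[-3,5]  +wl: 
  step 18. node 2  ⊔preds=[-4,2]  new=[-5,1]  old=[-4,1]  +wl: 0,1
  step 19. node 0  ⊔preds=[-5,1]  new=[-5,2]  old=[-4,2]  +wl: 2
  step 20. node 1  ⊔preds=[-5,2]  new=[-5,5]  old=[-4,5]  +wl: 
  step 21. node 2  ⊔preds=[-5,2]  new=[-6,1]  old=[-5,1]  +wl: 0,1
  step 22. node 0  ⊔preds=[-6,1]  new=[-6,2]  old=[-5,2]  +wl: 2
  step 23. node 1  ⊔preds=[-6,2]  new=[-6,5]  old=[-5,5]  +wl: 
  step 24. node 2  ⊔preds=[-6,2]  new=[-6,1]  stable

Least fixpoint reached:
  node 0: [-6,2]
  node 1: [-6,5]
  node 2: [-6,1]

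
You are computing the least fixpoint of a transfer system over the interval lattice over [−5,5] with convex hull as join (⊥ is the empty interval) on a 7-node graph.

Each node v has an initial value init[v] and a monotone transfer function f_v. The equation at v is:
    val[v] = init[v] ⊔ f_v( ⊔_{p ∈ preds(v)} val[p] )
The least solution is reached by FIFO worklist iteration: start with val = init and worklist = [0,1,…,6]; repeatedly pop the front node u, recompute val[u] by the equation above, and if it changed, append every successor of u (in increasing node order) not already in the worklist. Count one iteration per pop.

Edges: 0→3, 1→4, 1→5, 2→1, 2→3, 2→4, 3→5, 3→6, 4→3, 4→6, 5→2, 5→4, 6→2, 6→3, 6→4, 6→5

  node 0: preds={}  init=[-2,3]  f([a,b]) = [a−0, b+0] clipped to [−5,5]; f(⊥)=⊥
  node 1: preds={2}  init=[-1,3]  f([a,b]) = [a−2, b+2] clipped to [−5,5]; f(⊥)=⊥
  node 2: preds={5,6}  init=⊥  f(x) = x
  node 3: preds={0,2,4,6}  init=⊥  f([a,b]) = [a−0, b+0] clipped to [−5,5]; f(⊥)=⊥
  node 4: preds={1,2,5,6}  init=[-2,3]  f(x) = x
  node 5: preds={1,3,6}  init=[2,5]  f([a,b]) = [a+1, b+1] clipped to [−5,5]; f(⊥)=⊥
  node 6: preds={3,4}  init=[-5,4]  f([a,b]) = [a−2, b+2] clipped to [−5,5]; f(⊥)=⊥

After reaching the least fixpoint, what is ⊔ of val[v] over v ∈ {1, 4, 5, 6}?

[-5,5]

Iteration log — 12 steps:
  step 1. node 0  ⊔preds=⊥  new=[-2,3]  stable
  step 2. node 1  ⊔preds=⊥  new=[-1,3]  stable
  step 3. node 2  ⊔preds=[-5,5]  new=[-5,5]  old=⊥  +wl: 1
  step 4. node 3  ⊔preds=[-5,5]  new=[-5,5]  old=⊥  +wl: 
  step 5. node 4  ⊔preds=[-5,5]  new=[-5,5]  old=[-2,3]  +wl: 3
  step 6. node 5  ⊔preds=[-5,5]  new=[-4,5]  old=[2,5]  +wl: 2,4
  step 7. node 6  ⊔preds=[-5,5]  new=[-5,5]  old=[-5,4]  +wl: 5
  step 8. node 1  ⊔preds=[-5,5]  new=[-5,5]  old=[-1,3]  +wl: 
  step 9. node 3  ⊔preds=[-5,5]  new=[-5,5]  stable
  step 10. node 2  ⊔preds=[-5,5]  new=[-5,5]  stable
  step 11. node 4  ⊔preds=[-5,5]  new=[-5,5]  stable
  step 12. node 5  ⊔preds=[-5,5]  new=[-4,5]  stable

Least fixpoint reached:
  node 0: [-2,3]
  node 1: [-5,5]
  node 2: [-5,5]
  node 3: [-5,5]
  node 4: [-5,5]
  node 5: [-4,5]
  node 6: [-5,5]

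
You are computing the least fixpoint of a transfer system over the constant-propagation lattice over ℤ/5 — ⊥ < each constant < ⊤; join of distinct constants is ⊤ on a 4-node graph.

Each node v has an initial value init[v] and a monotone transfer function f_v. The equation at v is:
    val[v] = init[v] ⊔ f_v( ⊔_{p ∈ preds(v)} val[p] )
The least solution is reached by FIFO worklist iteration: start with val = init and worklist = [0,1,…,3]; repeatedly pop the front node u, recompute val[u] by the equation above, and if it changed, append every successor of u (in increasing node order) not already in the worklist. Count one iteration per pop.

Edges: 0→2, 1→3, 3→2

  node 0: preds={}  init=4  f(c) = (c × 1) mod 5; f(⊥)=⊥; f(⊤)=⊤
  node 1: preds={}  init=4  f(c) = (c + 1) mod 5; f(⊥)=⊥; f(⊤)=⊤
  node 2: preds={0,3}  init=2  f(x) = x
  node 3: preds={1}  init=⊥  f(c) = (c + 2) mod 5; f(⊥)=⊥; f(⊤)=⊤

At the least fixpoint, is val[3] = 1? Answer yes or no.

Iteration log — 5 steps:
  step 1. node 0  ⊔preds=⊥  new=4  stable
  step 2. node 1  ⊔preds=⊥  new=4  stable
  step 3. node 2  ⊔preds=4  new=⊤  old=2  +wl: 
  step 4. node 3  ⊔preds=4  new=1  old=⊥  +wl: 2
  step 5. node 2  ⊔preds=⊤  new=⊤  stable

Least fixpoint reached:
  node 0: 4
  node 1: 4
  node 2: ⊤
  node 3: 1

yes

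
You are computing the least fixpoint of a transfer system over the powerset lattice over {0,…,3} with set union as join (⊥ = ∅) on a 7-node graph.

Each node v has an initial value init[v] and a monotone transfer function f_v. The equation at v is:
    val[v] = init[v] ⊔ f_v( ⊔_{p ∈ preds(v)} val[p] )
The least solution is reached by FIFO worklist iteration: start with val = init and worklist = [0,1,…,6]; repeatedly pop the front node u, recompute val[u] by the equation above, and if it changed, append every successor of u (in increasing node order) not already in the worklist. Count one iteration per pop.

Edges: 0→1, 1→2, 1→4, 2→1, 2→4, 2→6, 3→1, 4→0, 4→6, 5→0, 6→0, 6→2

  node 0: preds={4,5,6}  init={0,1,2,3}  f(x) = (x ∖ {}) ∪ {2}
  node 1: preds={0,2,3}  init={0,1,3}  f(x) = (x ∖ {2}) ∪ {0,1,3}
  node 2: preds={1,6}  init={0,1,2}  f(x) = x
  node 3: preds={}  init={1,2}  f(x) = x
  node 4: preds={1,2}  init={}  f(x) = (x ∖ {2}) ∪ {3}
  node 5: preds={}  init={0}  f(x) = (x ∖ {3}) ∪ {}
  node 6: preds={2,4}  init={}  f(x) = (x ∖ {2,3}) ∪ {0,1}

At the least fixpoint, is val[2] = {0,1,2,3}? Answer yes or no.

Trace (10 dequeues):
  [1] u=0 | in {0} | out {0,1,2,3} | ==
  [2] u=1 | in {0,1,2,3} | out {0,1,3} | ==
  [3] u=2 | in {0,1,3} | out {0,1,2,3} | prev {0,1,2} | push {1}
  [4] u=3 | in {} | out {1,2} | ==
  [5] u=4 | in {0,1,2,3} | out {0,1,3} | prev {} | push {0}
  [6] u=5 | in {} | out {0} | ==
  [7] u=6 | in {0,1,2,3} | out {0,1} | prev {} | push {2}
  [8] u=1 | in {0,1,2,3} | out {0,1,3} | ==
  [9] u=0 | in {0,1,3} | out {0,1,2,3} | ==
  [10] u=2 | in {0,1,3} | out {0,1,2,3} | ==

Converged values:
  [0] {0,1,2,3}
  [1] {0,1,3}
  [2] {0,1,2,3}
  [3] {1,2}
  [4] {0,1,3}
  [5] {0}
  [6] {0,1}

yes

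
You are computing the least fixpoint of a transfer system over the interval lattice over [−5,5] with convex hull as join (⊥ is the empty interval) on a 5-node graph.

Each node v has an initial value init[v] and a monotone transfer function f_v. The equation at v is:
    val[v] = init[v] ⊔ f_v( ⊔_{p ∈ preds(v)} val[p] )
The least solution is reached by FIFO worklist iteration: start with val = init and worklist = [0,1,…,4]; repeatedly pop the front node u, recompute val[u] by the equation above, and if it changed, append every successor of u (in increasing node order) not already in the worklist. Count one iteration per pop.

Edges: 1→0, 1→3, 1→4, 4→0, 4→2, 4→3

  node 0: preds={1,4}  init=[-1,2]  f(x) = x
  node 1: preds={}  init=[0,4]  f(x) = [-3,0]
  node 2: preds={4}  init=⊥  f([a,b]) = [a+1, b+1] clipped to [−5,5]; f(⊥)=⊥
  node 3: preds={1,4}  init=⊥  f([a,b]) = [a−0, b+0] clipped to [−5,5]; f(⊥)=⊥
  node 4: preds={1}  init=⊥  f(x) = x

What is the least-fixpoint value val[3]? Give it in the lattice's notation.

[-3,4]

Trace (8 dequeues):
  [1] u=0 | in [0,4] | out [-1,4] | prev [-1,2] | push {}
  [2] u=1 | in ⊥ | out [-3,4] | prev [0,4] | push {0}
  [3] u=2 | in ⊥ | out ⊥ | ==
  [4] u=3 | in [-3,4] | out [-3,4] | prev ⊥ | push {}
  [5] u=4 | in [-3,4] | out [-3,4] | prev ⊥ | push {2,3}
  [6] u=0 | in [-3,4] | out [-3,4] | prev [-1,4] | push {}
  [7] u=2 | in [-3,4] | out [-2,5] | prev ⊥ | push {}
  [8] u=3 | in [-3,4] | out [-3,4] | ==

Converged values:
  [0] [-3,4]
  [1] [-3,4]
  [2] [-2,5]
  [3] [-3,4]
  [4] [-3,4]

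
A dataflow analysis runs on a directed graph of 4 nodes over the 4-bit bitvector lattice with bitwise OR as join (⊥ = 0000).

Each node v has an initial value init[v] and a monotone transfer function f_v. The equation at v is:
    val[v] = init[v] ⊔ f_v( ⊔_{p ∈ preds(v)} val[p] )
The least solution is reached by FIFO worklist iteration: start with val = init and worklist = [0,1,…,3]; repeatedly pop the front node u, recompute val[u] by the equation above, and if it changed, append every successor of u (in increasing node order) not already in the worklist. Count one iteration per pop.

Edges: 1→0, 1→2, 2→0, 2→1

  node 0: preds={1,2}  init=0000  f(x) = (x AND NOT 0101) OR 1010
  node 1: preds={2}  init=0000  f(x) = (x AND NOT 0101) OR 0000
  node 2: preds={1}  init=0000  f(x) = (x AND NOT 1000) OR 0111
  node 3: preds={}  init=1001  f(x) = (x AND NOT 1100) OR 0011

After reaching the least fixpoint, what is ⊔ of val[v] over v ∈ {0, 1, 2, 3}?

1111

Worklist (8 pops):
  #1 pop 0: in=0000 → 1010 (was 0000); enqueue []
  #2 pop 1: in=0000 → 0000 (no change)
  #3 pop 2: in=0000 → 0111 (was 0000); enqueue [0,1]
  #4 pop 3: in=0000 → 1011 (was 1001); enqueue []
  #5 pop 0: in=0111 → 1010 (no change)
  #6 pop 1: in=0111 → 0010 (was 0000); enqueue [0,2]
  #7 pop 0: in=0111 → 1010 (no change)
  #8 pop 2: in=0010 → 0111 (no change)

Fixpoint:
  val[0] = 1010
  val[1] = 0010
  val[2] = 0111
  val[3] = 1011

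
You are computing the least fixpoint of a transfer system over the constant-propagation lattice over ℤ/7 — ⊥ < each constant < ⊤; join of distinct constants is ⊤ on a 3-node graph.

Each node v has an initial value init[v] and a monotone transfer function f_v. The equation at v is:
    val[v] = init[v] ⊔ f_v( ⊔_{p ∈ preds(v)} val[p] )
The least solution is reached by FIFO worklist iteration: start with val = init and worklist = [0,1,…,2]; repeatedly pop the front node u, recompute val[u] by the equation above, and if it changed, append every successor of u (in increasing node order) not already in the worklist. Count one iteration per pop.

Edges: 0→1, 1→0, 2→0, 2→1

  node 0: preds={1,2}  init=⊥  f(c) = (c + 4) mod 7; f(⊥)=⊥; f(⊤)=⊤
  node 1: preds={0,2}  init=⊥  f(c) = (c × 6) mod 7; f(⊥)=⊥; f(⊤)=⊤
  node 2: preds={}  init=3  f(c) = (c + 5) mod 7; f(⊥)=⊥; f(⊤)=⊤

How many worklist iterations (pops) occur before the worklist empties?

5

Iteration log — 5 steps:
  step 1. node 0  ⊔preds=3  new=0  old=⊥  +wl: 
  step 2. node 1  ⊔preds=⊤  new=⊤  old=⊥  +wl: 0
  step 3. node 2  ⊔preds=⊥  new=3  stable
  step 4. node 0  ⊔preds=⊤  new=⊤  old=0  +wl: 1
  step 5. node 1  ⊔preds=⊤  new=⊤  stable

Least fixpoint reached:
  node 0: ⊤
  node 1: ⊤
  node 2: 3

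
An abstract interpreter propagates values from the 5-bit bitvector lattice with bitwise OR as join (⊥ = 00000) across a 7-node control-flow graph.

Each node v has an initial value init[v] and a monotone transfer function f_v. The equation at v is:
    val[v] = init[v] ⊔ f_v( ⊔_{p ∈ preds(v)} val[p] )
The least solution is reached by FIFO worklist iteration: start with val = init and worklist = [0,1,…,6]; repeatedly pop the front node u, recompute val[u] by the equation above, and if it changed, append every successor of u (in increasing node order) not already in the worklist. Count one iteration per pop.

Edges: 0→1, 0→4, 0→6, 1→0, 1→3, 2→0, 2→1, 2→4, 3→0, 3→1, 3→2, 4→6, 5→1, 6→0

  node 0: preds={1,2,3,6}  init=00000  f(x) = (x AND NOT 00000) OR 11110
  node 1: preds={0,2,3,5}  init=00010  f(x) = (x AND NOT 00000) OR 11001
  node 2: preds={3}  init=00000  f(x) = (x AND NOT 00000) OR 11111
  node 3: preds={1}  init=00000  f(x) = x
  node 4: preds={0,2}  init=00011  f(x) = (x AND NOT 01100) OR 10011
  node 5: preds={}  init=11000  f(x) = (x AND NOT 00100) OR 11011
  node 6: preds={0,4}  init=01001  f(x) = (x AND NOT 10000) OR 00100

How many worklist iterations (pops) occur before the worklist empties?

10

Trace (10 dequeues):
  [1] u=0 | in 01011 | out 11111 | prev 00000 | push {}
  [2] u=1 | in 11111 | out 11111 | prev 00010 | push {0}
  [3] u=2 | in 00000 | out 11111 | prev 00000 | push {1}
  [4] u=3 | in 11111 | out 11111 | prev 00000 | push {2}
  [5] u=4 | in 11111 | out 10011 | prev 00011 | push {}
  [6] u=5 | in 00000 | out 11011 | prev 11000 | push {}
  [7] u=6 | in 11111 | out 01111 | prev 01001 | push {}
  [8] u=0 | in 11111 | out 11111 | ==
  [9] u=1 | in 11111 | out 11111 | ==
  [10] u=2 | in 11111 | out 11111 | ==

Converged values:
  [0] 11111
  [1] 11111
  [2] 11111
  [3] 11111
  [4] 10011
  [5] 11011
  [6] 01111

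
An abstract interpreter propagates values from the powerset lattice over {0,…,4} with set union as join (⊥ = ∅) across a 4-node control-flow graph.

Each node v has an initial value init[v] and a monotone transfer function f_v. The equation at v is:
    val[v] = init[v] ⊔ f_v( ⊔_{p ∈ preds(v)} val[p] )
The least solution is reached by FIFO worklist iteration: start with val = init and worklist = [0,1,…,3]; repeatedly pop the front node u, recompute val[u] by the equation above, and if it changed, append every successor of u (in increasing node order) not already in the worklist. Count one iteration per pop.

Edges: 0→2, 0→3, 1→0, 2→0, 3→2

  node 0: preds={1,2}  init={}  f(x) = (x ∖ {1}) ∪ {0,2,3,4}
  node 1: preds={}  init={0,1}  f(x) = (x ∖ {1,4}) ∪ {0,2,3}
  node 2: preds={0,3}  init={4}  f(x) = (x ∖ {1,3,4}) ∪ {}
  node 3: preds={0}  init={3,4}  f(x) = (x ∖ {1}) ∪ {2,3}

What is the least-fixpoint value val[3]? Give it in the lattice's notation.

Worklist (6 pops):
  #1 pop 0: in={0,1,4} → {0,2,3,4} (was {}); enqueue []
  #2 pop 1: in={} → {0,1,2,3} (was {0,1}); enqueue [0]
  #3 pop 2: in={0,2,3,4} → {0,2,4} (was {4}); enqueue []
  #4 pop 3: in={0,2,3,4} → {0,2,3,4} (was {3,4}); enqueue [2]
  #5 pop 0: in={0,1,2,3,4} → {0,2,3,4} (no change)
  #6 pop 2: in={0,2,3,4} → {0,2,4} (no change)

Fixpoint:
  val[0] = {0,2,3,4}
  val[1] = {0,1,2,3}
  val[2] = {0,2,4}
  val[3] = {0,2,3,4}

{0,2,3,4}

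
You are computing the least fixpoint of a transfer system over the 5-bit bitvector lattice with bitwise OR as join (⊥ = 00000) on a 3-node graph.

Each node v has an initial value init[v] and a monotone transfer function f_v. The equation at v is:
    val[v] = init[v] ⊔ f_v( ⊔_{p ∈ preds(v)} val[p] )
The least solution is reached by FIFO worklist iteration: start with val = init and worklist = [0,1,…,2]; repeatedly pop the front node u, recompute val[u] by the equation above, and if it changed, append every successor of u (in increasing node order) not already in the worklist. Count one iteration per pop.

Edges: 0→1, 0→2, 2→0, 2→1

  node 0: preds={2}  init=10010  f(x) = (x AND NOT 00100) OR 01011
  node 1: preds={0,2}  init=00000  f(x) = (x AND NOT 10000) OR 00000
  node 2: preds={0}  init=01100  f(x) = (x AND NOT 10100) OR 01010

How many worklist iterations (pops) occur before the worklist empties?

Worklist (5 pops):
  #1 pop 0: in=01100 → 11011 (was 10010); enqueue []
  #2 pop 1: in=11111 → 01111 (was 00000); enqueue []
  #3 pop 2: in=11011 → 01111 (was 01100); enqueue [0,1]
  #4 pop 0: in=01111 → 11011 (no change)
  #5 pop 1: in=11111 → 01111 (no change)

Fixpoint:
  val[0] = 11011
  val[1] = 01111
  val[2] = 01111

5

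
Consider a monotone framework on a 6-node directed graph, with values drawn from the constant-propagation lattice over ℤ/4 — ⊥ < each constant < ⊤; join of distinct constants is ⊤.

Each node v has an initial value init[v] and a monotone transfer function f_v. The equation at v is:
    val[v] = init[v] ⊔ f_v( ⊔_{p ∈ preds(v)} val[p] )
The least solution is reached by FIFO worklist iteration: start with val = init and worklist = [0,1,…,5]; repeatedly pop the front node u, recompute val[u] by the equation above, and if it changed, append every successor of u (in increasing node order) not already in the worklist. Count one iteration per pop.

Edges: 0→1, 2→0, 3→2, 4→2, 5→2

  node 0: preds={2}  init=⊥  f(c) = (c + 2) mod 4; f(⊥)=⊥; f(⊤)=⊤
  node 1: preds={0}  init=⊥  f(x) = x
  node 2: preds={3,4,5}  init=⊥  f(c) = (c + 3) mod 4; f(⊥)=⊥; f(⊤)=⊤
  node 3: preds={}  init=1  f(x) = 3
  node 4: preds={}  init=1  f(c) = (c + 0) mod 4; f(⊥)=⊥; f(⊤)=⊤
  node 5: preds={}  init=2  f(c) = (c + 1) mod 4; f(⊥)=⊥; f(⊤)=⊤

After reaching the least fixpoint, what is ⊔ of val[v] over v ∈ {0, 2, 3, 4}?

⊤

Trace (9 dequeues):
  [1] u=0 | in ⊥ | out ⊥ | ==
  [2] u=1 | in ⊥ | out ⊥ | ==
  [3] u=2 | in ⊤ | out ⊤ | prev ⊥ | push {0}
  [4] u=3 | in ⊥ | out ⊤ | prev 1 | push {2}
  [5] u=4 | in ⊥ | out 1 | ==
  [6] u=5 | in ⊥ | out 2 | ==
  [7] u=0 | in ⊤ | out ⊤ | prev ⊥ | push {1}
  [8] u=2 | in ⊤ | out ⊤ | ==
  [9] u=1 | in ⊤ | out ⊤ | prev ⊥ | push {}

Converged values:
  [0] ⊤
  [1] ⊤
  [2] ⊤
  [3] ⊤
  [4] 1
  [5] 2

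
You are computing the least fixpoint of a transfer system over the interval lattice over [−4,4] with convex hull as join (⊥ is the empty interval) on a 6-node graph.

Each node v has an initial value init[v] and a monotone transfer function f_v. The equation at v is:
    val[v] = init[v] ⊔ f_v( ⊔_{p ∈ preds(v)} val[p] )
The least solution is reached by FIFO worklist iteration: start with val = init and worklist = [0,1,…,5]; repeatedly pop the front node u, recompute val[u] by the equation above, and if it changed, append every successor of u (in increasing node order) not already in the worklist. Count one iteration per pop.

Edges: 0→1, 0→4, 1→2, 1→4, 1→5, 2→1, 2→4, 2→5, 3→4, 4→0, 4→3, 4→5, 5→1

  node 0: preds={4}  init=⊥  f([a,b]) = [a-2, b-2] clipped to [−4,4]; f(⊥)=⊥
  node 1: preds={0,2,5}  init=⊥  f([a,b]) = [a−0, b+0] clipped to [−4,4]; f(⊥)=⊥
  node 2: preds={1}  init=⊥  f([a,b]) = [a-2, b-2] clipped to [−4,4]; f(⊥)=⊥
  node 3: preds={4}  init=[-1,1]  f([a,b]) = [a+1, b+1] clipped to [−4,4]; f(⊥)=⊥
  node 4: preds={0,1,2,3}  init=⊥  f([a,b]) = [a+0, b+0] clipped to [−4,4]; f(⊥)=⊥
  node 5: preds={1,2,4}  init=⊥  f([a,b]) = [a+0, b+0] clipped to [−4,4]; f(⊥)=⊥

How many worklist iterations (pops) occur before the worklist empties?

32

Iteration log — 32 steps:
  step 1. node 0  ⊔preds=⊥  new=⊥  stable
  step 2. node 1  ⊔preds=⊥  new=⊥  stable
  step 3. node 2  ⊔preds=⊥  new=⊥  stable
  step 4. node 3  ⊔preds=⊥  new=[-1,1]  stable
  step 5. node 4  ⊔preds=[-1,1]  new=[-1,1]  old=⊥  +wl: 0,3
  step 6. node 5  ⊔preds=[-1,1]  new=[-1,1]  old=⊥  +wl: 1
  step 7. node 0  ⊔preds=[-1,1]  new=[-3,-1]  old=⊥  +wl: 4
  step 8. node 3  ⊔preds=[-1,1]  new=[-1,2]  old=[-1,1]  +wl: 
  step 9. node 1  ⊔preds=[-3,1]  new=[-3,1]  old=⊥  +wl: 2,5
  step 10. node 4  ⊔preds=[-3,2]  new=[-3,2]  old=[-1,1]  +wl: 0,3
  step 11. node 2  ⊔preds=[-3,1]  new=[-4,-1]  old=⊥  +wl: 1,4
  step 12. node 5  ⊔preds=[-4,2]  new=[-4,2]  old=[-1,1]  +wl: 
  step 13. node 0  ⊔preds=[-3,2]  new=[-4,0]  old=[-3,-1]  +wl: 
  step 14. node 3  ⊔preds=[-3,2]  new=[-2,3]  old=[-1,2]  +wl: 
  step 15. node 1  ⊔preds=[-4,2]  new=[-4,2]  old=[-3,1]  +wl: 2,5
  step 16. node 4  ⊔preds=[-4,3]  new=[-4,3]  old=[-3,2]  +wl: 0,3
  step 17. node 2  ⊔preds=[-4,2]  new=[-4,0]  old=[-4,-1]  +wl: 1,4
  step 18. node 5  ⊔preds=[-4,3]  new=[-4,3]  old=[-4,2]  +wl: 
  step 19. node 0  ⊔preds=[-4,3]  new=[-4,1]  old=[-4,0]  +wl: 
  step 20. node 3  ⊔preds=[-4,3]  new=[-3,4]  old=[-2,3]  +wl: 
  step 21. node 1  ⊔preds=[-4,3]  new=[-4,3]  old=[-4,2]  +wl: 2,5
  step 22. node 4  ⊔preds=[-4,4]  new=[-4,4]  old=[-4,3]  +wl: 0,3
  step 23. node 2  ⊔preds=[-4,3]  new=[-4,1]  old=[-4,0]  +wl: 1,4
  step 24. node 5  ⊔preds=[-4,4]  new=[-4,4]  old=[-4,3]  +wl: 
  step 25. node 0  ⊔preds=[-4,4]  new=[-4,2]  old=[-4,1]  +wl: 
  step 26. node 3  ⊔preds=[-4,4]  new=[-3,4]  stable
  step 27. node 1  ⊔preds=[-4,4]  new=[-4,4]  old=[-4,3]  +wl: 2,5
  step 28. node 4  ⊔preds=[-4,4]  new=[-4,4]  stable
  step 29. node 2  ⊔preds=[-4,4]  new=[-4,2]  old=[-4,1]  +wl: 1,4
  step 30. node 5  ⊔preds=[-4,4]  new=[-4,4]  stable
  step 31. node 1  ⊔preds=[-4,4]  new=[-4,4]  stable
  step 32. node 4  ⊔preds=[-4,4]  new=[-4,4]  stable

Least fixpoint reached:
  node 0: [-4,2]
  node 1: [-4,4]
  node 2: [-4,2]
  node 3: [-3,4]
  node 4: [-4,4]
  node 5: [-4,4]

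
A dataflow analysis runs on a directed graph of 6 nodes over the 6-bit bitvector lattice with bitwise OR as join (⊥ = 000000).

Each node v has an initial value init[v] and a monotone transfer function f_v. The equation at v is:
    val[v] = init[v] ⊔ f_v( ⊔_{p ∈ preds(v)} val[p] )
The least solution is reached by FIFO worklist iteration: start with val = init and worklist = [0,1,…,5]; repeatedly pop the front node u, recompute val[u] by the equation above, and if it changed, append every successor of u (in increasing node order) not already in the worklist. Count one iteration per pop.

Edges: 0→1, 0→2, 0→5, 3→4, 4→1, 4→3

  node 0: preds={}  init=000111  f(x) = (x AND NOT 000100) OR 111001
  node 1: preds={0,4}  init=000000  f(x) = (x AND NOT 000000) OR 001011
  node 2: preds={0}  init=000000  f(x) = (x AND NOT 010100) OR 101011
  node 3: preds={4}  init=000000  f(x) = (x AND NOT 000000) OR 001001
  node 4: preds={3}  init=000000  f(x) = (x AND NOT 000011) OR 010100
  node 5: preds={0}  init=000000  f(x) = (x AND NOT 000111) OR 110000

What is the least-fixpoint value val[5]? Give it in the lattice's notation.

111000

Worklist (9 pops):
  #1 pop 0: in=000000 → 111111 (was 000111); enqueue []
  #2 pop 1: in=111111 → 111111 (was 000000); enqueue []
  #3 pop 2: in=111111 → 101011 (was 000000); enqueue []
  #4 pop 3: in=000000 → 001001 (was 000000); enqueue []
  #5 pop 4: in=001001 → 011100 (was 000000); enqueue [1,3]
  #6 pop 5: in=111111 → 111000 (was 000000); enqueue []
  #7 pop 1: in=111111 → 111111 (no change)
  #8 pop 3: in=011100 → 011101 (was 001001); enqueue [4]
  #9 pop 4: in=011101 → 011100 (no change)

Fixpoint:
  val[0] = 111111
  val[1] = 111111
  val[2] = 101011
  val[3] = 011101
  val[4] = 011100
  val[5] = 111000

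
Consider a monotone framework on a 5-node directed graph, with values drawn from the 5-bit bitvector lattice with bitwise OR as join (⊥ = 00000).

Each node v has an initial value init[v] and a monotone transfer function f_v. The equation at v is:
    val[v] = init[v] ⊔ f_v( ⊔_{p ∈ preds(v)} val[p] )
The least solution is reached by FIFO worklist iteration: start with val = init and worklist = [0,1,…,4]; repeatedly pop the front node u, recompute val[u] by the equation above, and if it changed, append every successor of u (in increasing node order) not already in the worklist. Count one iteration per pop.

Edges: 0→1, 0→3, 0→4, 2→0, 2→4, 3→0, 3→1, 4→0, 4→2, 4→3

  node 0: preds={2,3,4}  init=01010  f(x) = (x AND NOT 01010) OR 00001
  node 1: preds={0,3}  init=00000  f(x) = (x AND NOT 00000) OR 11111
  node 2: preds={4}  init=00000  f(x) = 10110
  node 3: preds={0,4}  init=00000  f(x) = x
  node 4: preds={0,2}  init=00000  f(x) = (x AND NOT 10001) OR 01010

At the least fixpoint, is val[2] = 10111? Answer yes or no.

no

Trace (12 dequeues):
  [1] u=0 | in 00000 | out 01011 | prev 01010 | push {}
  [2] u=1 | in 01011 | out 11111 | prev 00000 | push {}
  [3] u=2 | in 00000 | out 10110 | prev 00000 | push {0}
  [4] u=3 | in 01011 | out 01011 | prev 00000 | push {1}
  [5] u=4 | in 11111 | out 01110 | prev 00000 | push {2,3}
  [6] u=0 | in 11111 | out 11111 | prev 01011 | push {4}
  [7] u=1 | in 11111 | out 11111 | ==
  [8] u=2 | in 01110 | out 10110 | ==
  [9] u=3 | in 11111 | out 11111 | prev 01011 | push {0,1}
  [10] u=4 | in 11111 | out 01110 | ==
  [11] u=0 | in 11111 | out 11111 | ==
  [12] u=1 | in 11111 | out 11111 | ==

Converged values:
  [0] 11111
  [1] 11111
  [2] 10110
  [3] 11111
  [4] 01110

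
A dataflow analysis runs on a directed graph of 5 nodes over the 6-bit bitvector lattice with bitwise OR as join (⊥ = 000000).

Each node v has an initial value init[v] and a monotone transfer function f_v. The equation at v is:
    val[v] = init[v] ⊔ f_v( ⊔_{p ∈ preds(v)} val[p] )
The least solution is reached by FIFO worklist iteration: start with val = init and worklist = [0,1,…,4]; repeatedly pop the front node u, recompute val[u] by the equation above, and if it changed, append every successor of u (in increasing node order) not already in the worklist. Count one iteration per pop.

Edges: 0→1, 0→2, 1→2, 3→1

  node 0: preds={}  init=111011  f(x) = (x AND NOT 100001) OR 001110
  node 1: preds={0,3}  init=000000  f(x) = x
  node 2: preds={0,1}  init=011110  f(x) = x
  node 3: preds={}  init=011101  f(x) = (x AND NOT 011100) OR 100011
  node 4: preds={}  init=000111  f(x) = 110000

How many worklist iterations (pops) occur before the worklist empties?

6

Trace (6 dequeues):
  [1] u=0 | in 000000 | out 111111 | prev 111011 | push {}
  [2] u=1 | in 111111 | out 111111 | prev 000000 | push {}
  [3] u=2 | in 111111 | out 111111 | prev 011110 | push {}
  [4] u=3 | in 000000 | out 111111 | prev 011101 | push {1}
  [5] u=4 | in 000000 | out 110111 | prev 000111 | push {}
  [6] u=1 | in 111111 | out 111111 | ==

Converged values:
  [0] 111111
  [1] 111111
  [2] 111111
  [3] 111111
  [4] 110111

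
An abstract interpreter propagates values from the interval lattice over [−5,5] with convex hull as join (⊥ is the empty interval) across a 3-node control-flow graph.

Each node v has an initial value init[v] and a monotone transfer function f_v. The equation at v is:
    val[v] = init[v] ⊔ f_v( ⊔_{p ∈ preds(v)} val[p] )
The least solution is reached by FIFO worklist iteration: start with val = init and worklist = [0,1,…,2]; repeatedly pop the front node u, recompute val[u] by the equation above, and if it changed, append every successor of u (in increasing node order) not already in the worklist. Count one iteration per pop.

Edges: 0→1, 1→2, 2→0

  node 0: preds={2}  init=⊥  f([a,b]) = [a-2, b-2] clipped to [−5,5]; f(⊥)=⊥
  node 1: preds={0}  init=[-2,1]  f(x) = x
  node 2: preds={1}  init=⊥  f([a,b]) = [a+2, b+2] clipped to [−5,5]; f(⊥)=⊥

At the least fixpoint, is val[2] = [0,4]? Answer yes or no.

no

Iteration log — 5 steps:
  step 1. node 0  ⊔preds=⊥  new=⊥  stable
  step 2. node 1  ⊔preds=⊥  new=[-2,1]  stable
  step 3. node 2  ⊔preds=[-2,1]  new=[0,3]  old=⊥  +wl: 0
  step 4. node 0  ⊔preds=[0,3]  new=[-2,1]  old=⊥  +wl: 1
  step 5. node 1  ⊔preds=[-2,1]  new=[-2,1]  stable

Least fixpoint reached:
  node 0: [-2,1]
  node 1: [-2,1]
  node 2: [0,3]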